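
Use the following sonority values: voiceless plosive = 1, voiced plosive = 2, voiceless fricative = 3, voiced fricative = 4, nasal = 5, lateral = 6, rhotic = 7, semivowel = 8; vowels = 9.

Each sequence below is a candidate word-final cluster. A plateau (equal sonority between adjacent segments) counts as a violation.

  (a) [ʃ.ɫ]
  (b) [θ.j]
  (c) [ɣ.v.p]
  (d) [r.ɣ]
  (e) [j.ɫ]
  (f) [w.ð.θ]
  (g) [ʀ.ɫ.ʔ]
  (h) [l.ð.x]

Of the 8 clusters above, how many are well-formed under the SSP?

(a) [ʃ.ɫ]: profile 3-6 — violates.
(b) [θ.j]: profile 3-8 — violates.
(c) [ɣ.v.p]: profile 4-4-1 — violates.
(d) [r.ɣ]: profile 7-4 — obeys.
(e) [j.ɫ]: profile 8-6 — obeys.
(f) [w.ð.θ]: profile 8-4-3 — obeys.
(g) [ʀ.ɫ.ʔ]: profile 7-6-1 — obeys.
(h) [l.ð.x]: profile 6-4-3 — obeys.

5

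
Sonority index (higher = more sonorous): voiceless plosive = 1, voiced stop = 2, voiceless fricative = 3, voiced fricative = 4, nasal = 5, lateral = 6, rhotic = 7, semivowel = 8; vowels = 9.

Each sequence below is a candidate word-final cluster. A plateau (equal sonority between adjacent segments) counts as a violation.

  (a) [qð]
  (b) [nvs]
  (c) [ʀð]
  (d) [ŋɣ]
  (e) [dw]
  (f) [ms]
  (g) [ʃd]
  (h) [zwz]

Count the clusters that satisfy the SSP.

(a) [qð]: profile 1-4 — violates.
(b) [nvs]: profile 5-4-3 — obeys.
(c) [ʀð]: profile 7-4 — obeys.
(d) [ŋɣ]: profile 5-4 — obeys.
(e) [dw]: profile 2-8 — violates.
(f) [ms]: profile 5-3 — obeys.
(g) [ʃd]: profile 3-2 — obeys.
(h) [zwz]: profile 4-8-4 — violates.

5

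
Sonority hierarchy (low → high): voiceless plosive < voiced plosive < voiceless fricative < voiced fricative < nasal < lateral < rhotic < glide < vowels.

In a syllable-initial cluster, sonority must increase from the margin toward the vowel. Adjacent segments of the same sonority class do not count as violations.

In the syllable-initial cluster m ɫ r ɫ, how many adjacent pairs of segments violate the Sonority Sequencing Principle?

/m/: nasal = 5.
/ɫ/: lateral = 6.
/r/: rhotic = 7.
/ɫ/: lateral = 6.
/m/→/ɫ/: 5→6 (rises) — ok.
/ɫ/→/r/: 6→7 (rises) — ok.
/r/→/ɫ/: 7→6 (does not rise) — violation.

1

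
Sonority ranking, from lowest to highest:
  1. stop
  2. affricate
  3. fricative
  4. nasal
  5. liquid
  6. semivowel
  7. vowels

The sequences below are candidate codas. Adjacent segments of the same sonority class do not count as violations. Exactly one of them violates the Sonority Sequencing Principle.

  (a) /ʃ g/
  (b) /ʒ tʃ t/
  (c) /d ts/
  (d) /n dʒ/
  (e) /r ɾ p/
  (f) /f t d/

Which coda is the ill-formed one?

c

(a) /ʃ g/: profile 3-1 — obeys.
(b) /ʒ tʃ t/: profile 3-2-1 — obeys.
(c) /d ts/: profile 1-2 — violates.
(d) /n dʒ/: profile 4-2 — obeys.
(e) /r ɾ p/: profile 5-5-1 — obeys.
(f) /f t d/: profile 3-1-1 — obeys.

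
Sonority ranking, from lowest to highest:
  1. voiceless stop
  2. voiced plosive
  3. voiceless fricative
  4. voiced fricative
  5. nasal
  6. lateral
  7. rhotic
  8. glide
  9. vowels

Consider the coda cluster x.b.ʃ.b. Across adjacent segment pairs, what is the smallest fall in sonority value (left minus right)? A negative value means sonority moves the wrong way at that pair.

/x/ — voiceless fricative, sonority 3.
/b/ — voiced plosive, sonority 2.
/ʃ/ — voiceless fricative, sonority 3.
/b/ — voiced plosive, sonority 2.
/x/→/b/: change +1.
/b/→/ʃ/: change -1.
/ʃ/→/b/: change +1.
Minimum = -1.

-1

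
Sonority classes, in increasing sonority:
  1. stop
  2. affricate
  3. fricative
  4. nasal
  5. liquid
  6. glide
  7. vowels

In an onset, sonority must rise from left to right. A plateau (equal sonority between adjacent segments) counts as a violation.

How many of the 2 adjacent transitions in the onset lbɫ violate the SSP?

/l/ — liquid, sonority 5.
/b/ — stop, sonority 1.
/ɫ/ — liquid, sonority 5.
/l/→/b/: 5→1 (does not rise) — violation.
/b/→/ɫ/: 1→5 (rises) — ok.

1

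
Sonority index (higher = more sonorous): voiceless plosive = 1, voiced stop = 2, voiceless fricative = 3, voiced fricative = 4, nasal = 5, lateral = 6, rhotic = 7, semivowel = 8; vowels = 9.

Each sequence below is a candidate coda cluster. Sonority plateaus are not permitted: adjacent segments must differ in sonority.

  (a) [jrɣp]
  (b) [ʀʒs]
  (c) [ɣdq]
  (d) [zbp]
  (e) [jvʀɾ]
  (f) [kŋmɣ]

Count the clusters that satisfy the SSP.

4

(a) 8-7-4-1 → obeys
(b) 7-4-3 → obeys
(c) 4-2-1 → obeys
(d) 4-2-1 → obeys
(e) 8-4-7-7 → violates
(f) 1-5-5-4 → violates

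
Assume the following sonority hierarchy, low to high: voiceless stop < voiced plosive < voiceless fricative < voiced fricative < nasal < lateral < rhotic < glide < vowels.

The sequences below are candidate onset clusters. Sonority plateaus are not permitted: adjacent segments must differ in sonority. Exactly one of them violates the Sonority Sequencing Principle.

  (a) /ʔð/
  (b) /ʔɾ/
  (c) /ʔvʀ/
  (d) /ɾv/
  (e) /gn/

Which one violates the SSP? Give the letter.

(a) /ʔð/: profile 1-4 — obeys.
(b) /ʔɾ/: profile 1-7 — obeys.
(c) /ʔvʀ/: profile 1-4-7 — obeys.
(d) /ɾv/: profile 7-4 — violates.
(e) /gn/: profile 2-5 — obeys.

d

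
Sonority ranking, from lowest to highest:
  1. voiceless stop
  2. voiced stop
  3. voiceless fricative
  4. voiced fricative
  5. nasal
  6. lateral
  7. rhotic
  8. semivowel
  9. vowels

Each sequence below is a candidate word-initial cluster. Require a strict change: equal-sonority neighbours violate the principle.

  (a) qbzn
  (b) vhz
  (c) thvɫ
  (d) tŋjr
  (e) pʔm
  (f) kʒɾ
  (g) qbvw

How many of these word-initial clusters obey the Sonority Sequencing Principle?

4

(a) qbzn: profile 1-2-4-5 — obeys.
(b) vhz: profile 4-3-4 — violates.
(c) thvɫ: profile 1-3-4-6 — obeys.
(d) tŋjr: profile 1-5-8-7 — violates.
(e) pʔm: profile 1-1-5 — violates.
(f) kʒɾ: profile 1-4-7 — obeys.
(g) qbvw: profile 1-2-4-8 — obeys.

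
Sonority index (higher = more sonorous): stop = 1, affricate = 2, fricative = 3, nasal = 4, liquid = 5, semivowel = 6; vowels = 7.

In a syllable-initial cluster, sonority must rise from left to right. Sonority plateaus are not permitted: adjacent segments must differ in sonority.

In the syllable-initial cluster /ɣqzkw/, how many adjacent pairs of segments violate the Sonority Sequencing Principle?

2

/ɣ/ — fricative, sonority 3.
/q/ — stop, sonority 1.
/z/ — fricative, sonority 3.
/k/ — stop, sonority 1.
/w/ — semivowel, sonority 6.
/ɣ/→/q/: 3→1 (does not rise) — violation.
/q/→/z/: 1→3 (rises) — ok.
/z/→/k/: 3→1 (does not rise) — violation.
/k/→/w/: 1→6 (rises) — ok.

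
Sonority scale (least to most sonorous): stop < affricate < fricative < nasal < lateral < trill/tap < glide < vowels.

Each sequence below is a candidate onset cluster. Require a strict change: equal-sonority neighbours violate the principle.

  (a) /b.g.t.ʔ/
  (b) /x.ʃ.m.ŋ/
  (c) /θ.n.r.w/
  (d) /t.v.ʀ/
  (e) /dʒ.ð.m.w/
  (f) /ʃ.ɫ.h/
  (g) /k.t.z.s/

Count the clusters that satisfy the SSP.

3

(a) 1-1-1-1 → violates
(b) 3-3-4-4 → violates
(c) 3-4-6-7 → obeys
(d) 1-3-6 → obeys
(e) 2-3-4-7 → obeys
(f) 3-5-3 → violates
(g) 1-1-3-3 → violates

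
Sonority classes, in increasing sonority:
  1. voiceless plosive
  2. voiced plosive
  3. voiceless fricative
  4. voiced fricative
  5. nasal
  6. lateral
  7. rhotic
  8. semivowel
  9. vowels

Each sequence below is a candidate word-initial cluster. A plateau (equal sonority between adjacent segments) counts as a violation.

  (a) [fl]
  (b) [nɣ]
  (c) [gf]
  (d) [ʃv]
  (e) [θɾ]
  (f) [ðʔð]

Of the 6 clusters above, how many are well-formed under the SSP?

(a) [fl]: profile 3-6 — obeys.
(b) [nɣ]: profile 5-4 — violates.
(c) [gf]: profile 2-3 — obeys.
(d) [ʃv]: profile 3-4 — obeys.
(e) [θɾ]: profile 3-7 — obeys.
(f) [ðʔð]: profile 4-1-4 — violates.

4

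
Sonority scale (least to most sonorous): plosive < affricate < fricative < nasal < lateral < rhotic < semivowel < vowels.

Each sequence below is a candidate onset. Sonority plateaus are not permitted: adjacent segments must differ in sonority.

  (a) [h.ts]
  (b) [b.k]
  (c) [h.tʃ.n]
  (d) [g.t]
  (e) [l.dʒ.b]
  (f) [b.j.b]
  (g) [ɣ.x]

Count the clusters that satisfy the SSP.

0

(a) 3-2 → violates
(b) 1-1 → violates
(c) 3-2-4 → violates
(d) 1-1 → violates
(e) 5-2-1 → violates
(f) 1-7-1 → violates
(g) 3-3 → violates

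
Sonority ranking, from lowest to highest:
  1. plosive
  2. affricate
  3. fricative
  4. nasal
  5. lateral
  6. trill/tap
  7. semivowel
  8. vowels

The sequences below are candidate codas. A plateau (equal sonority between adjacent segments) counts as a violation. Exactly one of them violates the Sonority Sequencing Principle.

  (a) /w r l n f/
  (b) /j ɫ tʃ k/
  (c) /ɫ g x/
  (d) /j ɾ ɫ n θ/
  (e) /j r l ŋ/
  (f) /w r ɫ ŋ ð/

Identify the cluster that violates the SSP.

c

(a) sonority 7-6-5-4-3: well-formed.
(b) sonority 7-5-2-1: well-formed.
(c) sonority 5-1-3: ill-formed.
(d) sonority 7-6-5-4-3: well-formed.
(e) sonority 7-6-5-4: well-formed.
(f) sonority 7-6-5-4-3: well-formed.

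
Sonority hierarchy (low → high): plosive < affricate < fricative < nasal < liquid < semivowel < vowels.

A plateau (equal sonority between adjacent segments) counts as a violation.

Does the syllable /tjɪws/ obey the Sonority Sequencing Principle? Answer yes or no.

Onset: /t/ is a plosive (sonority 1), /j/ is a semivowel (sonority 6); then the nucleus /ɪ/ (sonority 7).
Onset profile 1-6-7 — rises to the nucleus.
Coda: /w/ is a semivowel (sonority 6), /s/ is a fricative (sonority 3).
Coda profile 7-6-3 — falls from the nucleus.

yes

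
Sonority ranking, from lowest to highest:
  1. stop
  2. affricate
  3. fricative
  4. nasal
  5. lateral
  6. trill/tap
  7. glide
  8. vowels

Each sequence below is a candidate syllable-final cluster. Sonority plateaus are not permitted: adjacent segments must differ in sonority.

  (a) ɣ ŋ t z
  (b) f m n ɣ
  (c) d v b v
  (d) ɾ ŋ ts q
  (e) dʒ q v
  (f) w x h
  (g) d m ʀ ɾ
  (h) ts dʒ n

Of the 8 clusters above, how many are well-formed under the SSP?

(a) 3-4-1-3 → violates
(b) 3-4-4-3 → violates
(c) 1-3-1-3 → violates
(d) 6-4-2-1 → obeys
(e) 2-1-3 → violates
(f) 7-3-3 → violates
(g) 1-4-6-6 → violates
(h) 2-2-4 → violates

1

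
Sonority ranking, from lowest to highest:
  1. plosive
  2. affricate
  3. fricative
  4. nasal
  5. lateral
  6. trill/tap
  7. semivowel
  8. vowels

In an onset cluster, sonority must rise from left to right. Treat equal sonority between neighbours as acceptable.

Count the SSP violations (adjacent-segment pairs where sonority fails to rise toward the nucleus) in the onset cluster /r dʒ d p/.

/r/ is a trill/tap (sonority 6).
/dʒ/ is an affricate (sonority 2).
/d/ is a plosive (sonority 1).
/p/ is a plosive (sonority 1).
/r/→/dʒ/: 6→2 (does not rise) — violation.
/dʒ/→/d/: 2→1 (does not rise) — violation.
/d/→/p/: 1→1 (plateau, allowed) — ok.

2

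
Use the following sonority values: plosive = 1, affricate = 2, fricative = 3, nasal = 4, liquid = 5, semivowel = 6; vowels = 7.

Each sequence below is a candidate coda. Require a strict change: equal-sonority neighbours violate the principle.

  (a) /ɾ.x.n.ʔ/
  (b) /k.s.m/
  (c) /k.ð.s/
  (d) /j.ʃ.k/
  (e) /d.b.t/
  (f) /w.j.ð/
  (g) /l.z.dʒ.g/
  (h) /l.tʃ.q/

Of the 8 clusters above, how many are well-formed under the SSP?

(a) sonority 5-3-4-1: ill-formed.
(b) sonority 1-3-4: ill-formed.
(c) sonority 1-3-3: ill-formed.
(d) sonority 6-3-1: well-formed.
(e) sonority 1-1-1: ill-formed.
(f) sonority 6-6-3: ill-formed.
(g) sonority 5-3-2-1: well-formed.
(h) sonority 5-2-1: well-formed.

3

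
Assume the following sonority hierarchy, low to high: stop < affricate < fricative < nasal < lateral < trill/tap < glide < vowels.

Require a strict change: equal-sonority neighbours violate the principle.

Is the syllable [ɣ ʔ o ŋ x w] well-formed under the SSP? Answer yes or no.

no

Onset: /ɣ/ is a fricative (sonority 3), /ʔ/ is a stop (sonority 1); then the nucleus /o/ (sonority 8).
Onset profile 3-1-8 — does not strictly rise throughout.
Coda: /ŋ/ is a nasal (sonority 4), /x/ is a fricative (sonority 3), /w/ is a glide (sonority 7).
Coda profile 8-4-3-7 — does not strictly fall throughout.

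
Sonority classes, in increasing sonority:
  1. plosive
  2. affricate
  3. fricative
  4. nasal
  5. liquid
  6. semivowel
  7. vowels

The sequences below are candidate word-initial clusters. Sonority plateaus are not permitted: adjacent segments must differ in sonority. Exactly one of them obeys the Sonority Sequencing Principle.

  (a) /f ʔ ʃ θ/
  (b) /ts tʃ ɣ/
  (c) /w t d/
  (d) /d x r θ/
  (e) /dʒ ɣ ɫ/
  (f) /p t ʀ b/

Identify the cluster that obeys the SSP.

e

(a) 3-1-3-3 → violates
(b) 2-2-3 → violates
(c) 6-1-1 → violates
(d) 1-3-5-3 → violates
(e) 2-3-5 → obeys
(f) 1-1-5-1 → violates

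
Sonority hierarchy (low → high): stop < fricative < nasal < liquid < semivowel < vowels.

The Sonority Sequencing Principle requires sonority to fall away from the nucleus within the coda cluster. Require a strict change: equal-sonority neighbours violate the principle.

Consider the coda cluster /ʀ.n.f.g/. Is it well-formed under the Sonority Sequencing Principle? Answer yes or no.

yes

/ʀ/: liquid = 4.
/n/: nasal = 3.
/f/: fricative = 2.
/g/: stop = 1.
The profile 4-3-2-1 strictly falls, so the coda cluster satisfies the SSP.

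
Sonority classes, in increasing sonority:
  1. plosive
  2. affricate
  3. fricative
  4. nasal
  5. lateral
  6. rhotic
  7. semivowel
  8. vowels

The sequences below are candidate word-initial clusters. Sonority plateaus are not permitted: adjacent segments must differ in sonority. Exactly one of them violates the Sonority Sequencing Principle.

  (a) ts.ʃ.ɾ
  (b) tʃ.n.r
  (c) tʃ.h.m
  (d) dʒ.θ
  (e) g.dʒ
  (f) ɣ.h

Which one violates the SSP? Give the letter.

(a) sonority 2-3-6: well-formed.
(b) sonority 2-4-6: well-formed.
(c) sonority 2-3-4: well-formed.
(d) sonority 2-3: well-formed.
(e) sonority 1-2: well-formed.
(f) sonority 3-3: ill-formed.

f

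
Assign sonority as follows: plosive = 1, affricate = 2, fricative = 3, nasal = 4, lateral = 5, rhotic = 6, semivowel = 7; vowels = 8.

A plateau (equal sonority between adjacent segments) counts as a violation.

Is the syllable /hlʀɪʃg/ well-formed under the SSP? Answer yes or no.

yes

Onset: /h/ is a fricative (sonority 3), /l/ is a lateral (sonority 5), /ʀ/ is a rhotic (sonority 6); then the nucleus /ɪ/ (sonority 8).
Onset profile 3-5-6-8 — rises to the nucleus.
Coda: /ʃ/ is a fricative (sonority 3), /g/ is a plosive (sonority 1).
Coda profile 8-3-1 — falls from the nucleus.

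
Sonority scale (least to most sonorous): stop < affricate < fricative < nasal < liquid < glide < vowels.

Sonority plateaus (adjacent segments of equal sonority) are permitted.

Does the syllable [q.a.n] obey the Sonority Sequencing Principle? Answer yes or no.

Onset: /q/ is a stop (sonority 1); then the nucleus /a/ (sonority 7).
Onset profile 1-7 — rises to the nucleus.
Coda: /n/ is a nasal (sonority 4).
Coda profile 7-4 — falls from the nucleus.

yes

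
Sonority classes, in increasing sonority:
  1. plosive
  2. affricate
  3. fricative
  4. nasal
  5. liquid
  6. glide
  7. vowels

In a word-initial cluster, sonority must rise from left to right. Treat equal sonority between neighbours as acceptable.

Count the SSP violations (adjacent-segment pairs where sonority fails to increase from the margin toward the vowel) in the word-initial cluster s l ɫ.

/s/ is a fricative (sonority 3).
/l/ is a liquid (sonority 5).
/ɫ/ is a liquid (sonority 5).
/s/→/l/: 3→5 (rises) — ok.
/l/→/ɫ/: 5→5 (plateau, allowed) — ok.

0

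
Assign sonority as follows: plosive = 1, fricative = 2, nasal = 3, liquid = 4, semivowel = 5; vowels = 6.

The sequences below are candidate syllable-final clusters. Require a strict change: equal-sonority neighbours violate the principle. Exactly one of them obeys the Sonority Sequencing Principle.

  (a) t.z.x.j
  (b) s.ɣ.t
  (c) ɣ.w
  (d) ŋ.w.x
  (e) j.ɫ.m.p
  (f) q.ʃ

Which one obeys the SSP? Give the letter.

(a) t.z.x.j: profile 1-2-2-5 — violates.
(b) s.ɣ.t: profile 2-2-1 — violates.
(c) ɣ.w: profile 2-5 — violates.
(d) ŋ.w.x: profile 3-5-2 — violates.
(e) j.ɫ.m.p: profile 5-4-3-1 — obeys.
(f) q.ʃ: profile 1-2 — violates.

e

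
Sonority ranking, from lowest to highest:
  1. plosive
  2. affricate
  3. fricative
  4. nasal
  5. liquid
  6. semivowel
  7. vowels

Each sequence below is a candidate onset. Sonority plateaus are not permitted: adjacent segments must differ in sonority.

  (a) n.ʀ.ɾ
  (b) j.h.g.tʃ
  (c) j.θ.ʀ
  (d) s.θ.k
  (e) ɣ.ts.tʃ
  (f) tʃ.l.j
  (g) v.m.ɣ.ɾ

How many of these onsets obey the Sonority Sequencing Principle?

1

(a) 4-5-5 → violates
(b) 6-3-1-2 → violates
(c) 6-3-5 → violates
(d) 3-3-1 → violates
(e) 3-2-2 → violates
(f) 2-5-6 → obeys
(g) 3-4-3-5 → violates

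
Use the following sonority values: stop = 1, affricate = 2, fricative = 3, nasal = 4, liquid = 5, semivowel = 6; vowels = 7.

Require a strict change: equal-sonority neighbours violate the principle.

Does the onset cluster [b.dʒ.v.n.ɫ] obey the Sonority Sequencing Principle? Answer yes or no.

/b/ — stop, sonority 1.
/dʒ/ — affricate, sonority 2.
/v/ — fricative, sonority 3.
/n/ — nasal, sonority 4.
/ɫ/ — liquid, sonority 5.
The profile 1-2-3-4-5 strictly rises, so the onset cluster satisfies the SSP.

yes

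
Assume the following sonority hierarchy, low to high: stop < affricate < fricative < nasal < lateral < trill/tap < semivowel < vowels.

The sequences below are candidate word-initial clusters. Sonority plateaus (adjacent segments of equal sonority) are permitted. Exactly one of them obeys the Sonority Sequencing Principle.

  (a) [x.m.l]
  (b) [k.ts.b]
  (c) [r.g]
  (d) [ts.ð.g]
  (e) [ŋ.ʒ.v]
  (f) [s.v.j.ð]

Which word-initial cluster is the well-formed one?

(a) [x.m.l]: profile 3-4-5 — obeys.
(b) [k.ts.b]: profile 1-2-1 — violates.
(c) [r.g]: profile 6-1 — violates.
(d) [ts.ð.g]: profile 2-3-1 — violates.
(e) [ŋ.ʒ.v]: profile 4-3-3 — violates.
(f) [s.v.j.ð]: profile 3-3-7-3 — violates.

a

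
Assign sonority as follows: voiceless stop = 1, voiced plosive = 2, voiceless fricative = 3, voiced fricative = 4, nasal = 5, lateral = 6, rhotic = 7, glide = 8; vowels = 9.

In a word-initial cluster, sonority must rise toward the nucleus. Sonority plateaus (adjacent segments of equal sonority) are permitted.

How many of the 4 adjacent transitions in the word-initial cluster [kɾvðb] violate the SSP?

/k/ is a voiceless stop (sonority 1).
/ɾ/ is a rhotic (sonority 7).
/v/ is a voiced fricative (sonority 4).
/ð/ is a voiced fricative (sonority 4).
/b/ is a voiced plosive (sonority 2).
/k/→/ɾ/: 1→7 (rises) — ok.
/ɾ/→/v/: 7→4 (does not rise) — violation.
/v/→/ð/: 4→4 (plateau, allowed) — ok.
/ð/→/b/: 4→2 (does not rise) — violation.

2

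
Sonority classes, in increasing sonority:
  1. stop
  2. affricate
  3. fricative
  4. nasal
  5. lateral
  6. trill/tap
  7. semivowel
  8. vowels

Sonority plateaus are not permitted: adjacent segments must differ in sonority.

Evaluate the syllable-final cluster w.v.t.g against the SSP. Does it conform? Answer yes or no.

/w/ — semivowel, sonority 7.
/v/ — fricative, sonority 3.
/t/ — stop, sonority 1.
/g/ — stop, sonority 1.
The profile is 7-3-1-1. Between /t/ (1) and /g/ (1) sonority does not fall, so the cluster violates the SSP.

no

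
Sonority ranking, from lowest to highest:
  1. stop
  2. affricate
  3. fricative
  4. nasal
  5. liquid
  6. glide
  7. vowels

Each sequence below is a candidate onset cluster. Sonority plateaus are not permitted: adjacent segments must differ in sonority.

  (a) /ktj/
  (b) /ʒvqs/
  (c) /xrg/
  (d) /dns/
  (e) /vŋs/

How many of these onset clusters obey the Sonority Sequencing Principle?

(a) 1-1-6 → violates
(b) 3-3-1-3 → violates
(c) 3-5-1 → violates
(d) 1-4-3 → violates
(e) 3-4-3 → violates

0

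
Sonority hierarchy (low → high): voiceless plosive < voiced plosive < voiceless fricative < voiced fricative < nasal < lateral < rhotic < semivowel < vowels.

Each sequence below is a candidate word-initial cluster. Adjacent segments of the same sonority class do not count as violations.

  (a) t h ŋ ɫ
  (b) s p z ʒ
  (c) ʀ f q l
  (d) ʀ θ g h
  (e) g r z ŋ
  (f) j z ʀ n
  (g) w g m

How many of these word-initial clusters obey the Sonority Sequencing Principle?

1

(a) 1-3-5-6 → obeys
(b) 3-1-4-4 → violates
(c) 7-3-1-6 → violates
(d) 7-3-2-3 → violates
(e) 2-7-4-5 → violates
(f) 8-4-7-5 → violates
(g) 8-2-5 → violates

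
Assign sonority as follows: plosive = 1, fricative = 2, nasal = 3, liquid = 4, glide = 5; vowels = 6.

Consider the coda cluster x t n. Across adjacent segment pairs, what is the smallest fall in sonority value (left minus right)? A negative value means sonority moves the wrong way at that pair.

-2

/x/ — fricative, sonority 2.
/t/ — plosive, sonority 1.
/n/ — nasal, sonority 3.
/x/→/t/: change +1.
/t/→/n/: change -2.
Minimum = -2.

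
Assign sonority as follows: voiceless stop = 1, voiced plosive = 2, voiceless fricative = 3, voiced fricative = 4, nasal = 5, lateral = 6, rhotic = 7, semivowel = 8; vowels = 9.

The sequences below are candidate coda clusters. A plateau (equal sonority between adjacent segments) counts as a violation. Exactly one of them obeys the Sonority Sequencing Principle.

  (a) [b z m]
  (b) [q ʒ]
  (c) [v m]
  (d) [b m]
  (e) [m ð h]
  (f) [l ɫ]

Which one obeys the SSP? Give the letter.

e

(a) 2-4-5 → violates
(b) 1-4 → violates
(c) 4-5 → violates
(d) 2-5 → violates
(e) 5-4-3 → obeys
(f) 6-6 → violates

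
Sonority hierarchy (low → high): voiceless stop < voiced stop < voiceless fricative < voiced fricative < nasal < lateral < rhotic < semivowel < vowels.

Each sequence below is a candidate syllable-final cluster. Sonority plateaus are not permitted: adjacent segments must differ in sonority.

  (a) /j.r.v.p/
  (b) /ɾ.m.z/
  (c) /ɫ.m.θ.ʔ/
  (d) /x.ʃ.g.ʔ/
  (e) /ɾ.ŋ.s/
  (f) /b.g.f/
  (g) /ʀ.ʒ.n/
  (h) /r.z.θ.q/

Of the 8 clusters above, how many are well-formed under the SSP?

(a) 8-7-4-1 → obeys
(b) 7-5-4 → obeys
(c) 6-5-3-1 → obeys
(d) 3-3-2-1 → violates
(e) 7-5-3 → obeys
(f) 2-2-3 → violates
(g) 7-4-5 → violates
(h) 7-4-3-1 → obeys

5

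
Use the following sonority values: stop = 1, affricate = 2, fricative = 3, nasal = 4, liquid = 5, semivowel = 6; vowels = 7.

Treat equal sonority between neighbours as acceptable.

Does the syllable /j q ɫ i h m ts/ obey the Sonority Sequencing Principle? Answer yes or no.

no

Onset: /j/ is a semivowel (sonority 6), /q/ is a stop (sonority 1), /ɫ/ is a liquid (sonority 5); then the nucleus /i/ (sonority 7).
Onset profile 6-1-5-7 — does not rise throughout.
Coda: /h/ is a fricative (sonority 3), /m/ is a nasal (sonority 4), /ts/ is an affricate (sonority 2).
Coda profile 7-3-4-2 — does not fall throughout.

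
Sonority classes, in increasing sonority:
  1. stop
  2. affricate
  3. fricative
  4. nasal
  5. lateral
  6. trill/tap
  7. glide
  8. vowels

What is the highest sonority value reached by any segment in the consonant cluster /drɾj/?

7

/d/ is a stop (sonority 1).
/r/ is a trill/tap (sonority 6).
/ɾ/ is a trill/tap (sonority 6).
/j/ is a glide (sonority 7).
The maximum is 7.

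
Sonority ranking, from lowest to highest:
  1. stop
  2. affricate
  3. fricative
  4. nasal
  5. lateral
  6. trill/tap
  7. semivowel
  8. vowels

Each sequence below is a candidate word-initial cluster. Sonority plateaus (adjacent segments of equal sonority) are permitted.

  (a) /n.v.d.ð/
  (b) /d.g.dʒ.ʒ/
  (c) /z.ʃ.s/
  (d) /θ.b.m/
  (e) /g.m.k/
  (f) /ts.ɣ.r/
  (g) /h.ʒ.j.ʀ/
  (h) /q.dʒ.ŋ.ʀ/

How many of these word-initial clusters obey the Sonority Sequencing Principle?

(a) /n.v.d.ð/: profile 4-3-1-3 — violates.
(b) /d.g.dʒ.ʒ/: profile 1-1-2-3 — obeys.
(c) /z.ʃ.s/: profile 3-3-3 — obeys.
(d) /θ.b.m/: profile 3-1-4 — violates.
(e) /g.m.k/: profile 1-4-1 — violates.
(f) /ts.ɣ.r/: profile 2-3-6 — obeys.
(g) /h.ʒ.j.ʀ/: profile 3-3-7-6 — violates.
(h) /q.dʒ.ŋ.ʀ/: profile 1-2-4-6 — obeys.

4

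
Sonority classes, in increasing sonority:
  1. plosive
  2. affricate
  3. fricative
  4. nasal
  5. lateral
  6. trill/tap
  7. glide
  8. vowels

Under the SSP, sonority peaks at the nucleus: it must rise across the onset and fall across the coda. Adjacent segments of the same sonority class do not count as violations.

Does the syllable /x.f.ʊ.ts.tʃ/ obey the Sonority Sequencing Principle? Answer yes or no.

Onset: /x/ is a fricative (sonority 3), /f/ is a fricative (sonority 3); then the nucleus /ʊ/ (sonority 8).
Onset profile 3-3-8 — rises to the nucleus.
Coda: /ts/ is an affricate (sonority 2), /tʃ/ is an affricate (sonority 2).
Coda profile 8-2-2 — falls from the nucleus.

yes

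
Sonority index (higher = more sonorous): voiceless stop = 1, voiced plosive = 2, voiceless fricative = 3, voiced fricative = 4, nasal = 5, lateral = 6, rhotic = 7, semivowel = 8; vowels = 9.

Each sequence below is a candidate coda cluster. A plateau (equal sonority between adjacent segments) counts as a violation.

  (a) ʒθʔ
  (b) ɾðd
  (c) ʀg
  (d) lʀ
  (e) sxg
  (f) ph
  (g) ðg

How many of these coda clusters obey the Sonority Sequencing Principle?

(a) 4-3-1 → obeys
(b) 7-4-2 → obeys
(c) 7-2 → obeys
(d) 6-7 → violates
(e) 3-3-2 → violates
(f) 1-3 → violates
(g) 4-2 → obeys

4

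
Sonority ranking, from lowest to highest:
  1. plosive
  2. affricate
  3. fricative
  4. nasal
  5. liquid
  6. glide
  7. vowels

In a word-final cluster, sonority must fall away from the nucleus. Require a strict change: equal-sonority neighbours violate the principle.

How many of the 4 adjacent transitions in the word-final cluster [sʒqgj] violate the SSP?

/s/: fricative = 3.
/ʒ/: fricative = 3.
/q/: plosive = 1.
/g/: plosive = 1.
/j/: glide = 6.
/s/→/ʒ/: 3→3 (plateau) — violation.
/ʒ/→/q/: 3→1 (falls) — ok.
/q/→/g/: 1→1 (plateau) — violation.
/g/→/j/: 1→6 (does not fall) — violation.

3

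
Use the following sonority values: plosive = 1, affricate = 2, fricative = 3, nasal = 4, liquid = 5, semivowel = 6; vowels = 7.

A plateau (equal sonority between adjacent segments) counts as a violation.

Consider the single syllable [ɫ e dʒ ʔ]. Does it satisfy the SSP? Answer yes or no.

Onset: /ɫ/ is a liquid (sonority 5); then the nucleus /e/ (sonority 7).
Onset profile 5-7 — rises to the nucleus.
Coda: /dʒ/ is an affricate (sonority 2), /ʔ/ is a plosive (sonority 1).
Coda profile 7-2-1 — falls from the nucleus.

yes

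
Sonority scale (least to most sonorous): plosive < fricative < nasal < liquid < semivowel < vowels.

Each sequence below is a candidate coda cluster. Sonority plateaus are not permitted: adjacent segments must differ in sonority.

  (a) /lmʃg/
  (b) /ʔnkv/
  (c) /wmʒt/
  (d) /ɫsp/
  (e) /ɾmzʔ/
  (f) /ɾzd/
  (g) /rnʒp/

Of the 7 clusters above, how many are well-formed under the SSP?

(a) 4-3-2-1 → obeys
(b) 1-3-1-2 → violates
(c) 5-3-2-1 → obeys
(d) 4-2-1 → obeys
(e) 4-3-2-1 → obeys
(f) 4-2-1 → obeys
(g) 4-3-2-1 → obeys

6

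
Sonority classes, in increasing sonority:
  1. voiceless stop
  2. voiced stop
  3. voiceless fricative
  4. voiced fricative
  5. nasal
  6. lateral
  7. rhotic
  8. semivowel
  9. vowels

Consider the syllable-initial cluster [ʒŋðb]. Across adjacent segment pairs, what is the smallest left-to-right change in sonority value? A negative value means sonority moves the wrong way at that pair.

/ʒ/ — voiced fricative, sonority 4.
/ŋ/ — nasal, sonority 5.
/ð/ — voiced fricative, sonority 4.
/b/ — voiced stop, sonority 2.
/ʒ/→/ŋ/: change +1.
/ŋ/→/ð/: change -1.
/ð/→/b/: change -2.
Minimum = -2.

-2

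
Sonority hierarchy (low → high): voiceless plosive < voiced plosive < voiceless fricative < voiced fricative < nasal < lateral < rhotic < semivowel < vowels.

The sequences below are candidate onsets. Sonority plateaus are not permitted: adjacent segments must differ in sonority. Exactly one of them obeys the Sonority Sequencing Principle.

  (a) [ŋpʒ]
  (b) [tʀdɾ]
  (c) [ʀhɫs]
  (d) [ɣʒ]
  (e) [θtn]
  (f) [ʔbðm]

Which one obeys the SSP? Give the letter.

f

(a) 5-1-4 → violates
(b) 1-7-2-7 → violates
(c) 7-3-6-3 → violates
(d) 4-4 → violates
(e) 3-1-5 → violates
(f) 1-2-4-5 → obeys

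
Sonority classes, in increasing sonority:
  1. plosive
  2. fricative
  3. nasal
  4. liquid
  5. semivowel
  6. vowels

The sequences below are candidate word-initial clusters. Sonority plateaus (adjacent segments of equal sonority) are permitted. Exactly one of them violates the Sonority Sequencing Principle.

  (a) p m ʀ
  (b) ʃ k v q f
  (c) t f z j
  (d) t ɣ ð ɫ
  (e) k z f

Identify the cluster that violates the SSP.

(a) sonority 1-3-4: well-formed.
(b) sonority 2-1-2-1-2: ill-formed.
(c) sonority 1-2-2-5: well-formed.
(d) sonority 1-2-2-4: well-formed.
(e) sonority 1-2-2: well-formed.

b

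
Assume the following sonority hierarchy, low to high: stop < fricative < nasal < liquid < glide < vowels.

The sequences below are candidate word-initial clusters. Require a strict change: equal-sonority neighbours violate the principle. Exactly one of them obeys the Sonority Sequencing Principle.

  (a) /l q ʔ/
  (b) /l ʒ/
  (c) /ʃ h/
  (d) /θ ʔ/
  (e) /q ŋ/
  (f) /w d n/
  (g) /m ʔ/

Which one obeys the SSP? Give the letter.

e

(a) 4-1-1 → violates
(b) 4-2 → violates
(c) 2-2 → violates
(d) 2-1 → violates
(e) 1-3 → obeys
(f) 5-1-3 → violates
(g) 3-1 → violates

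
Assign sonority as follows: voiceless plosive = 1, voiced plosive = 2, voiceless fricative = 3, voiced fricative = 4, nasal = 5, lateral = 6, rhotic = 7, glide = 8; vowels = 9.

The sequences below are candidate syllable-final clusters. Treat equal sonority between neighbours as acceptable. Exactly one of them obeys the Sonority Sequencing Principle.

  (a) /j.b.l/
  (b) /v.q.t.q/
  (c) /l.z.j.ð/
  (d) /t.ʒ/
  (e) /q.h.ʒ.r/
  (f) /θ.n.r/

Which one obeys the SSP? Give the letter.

b

(a) /j.b.l/: profile 8-2-6 — violates.
(b) /v.q.t.q/: profile 4-1-1-1 — obeys.
(c) /l.z.j.ð/: profile 6-4-8-4 — violates.
(d) /t.ʒ/: profile 1-4 — violates.
(e) /q.h.ʒ.r/: profile 1-3-4-7 — violates.
(f) /θ.n.r/: profile 3-5-7 — violates.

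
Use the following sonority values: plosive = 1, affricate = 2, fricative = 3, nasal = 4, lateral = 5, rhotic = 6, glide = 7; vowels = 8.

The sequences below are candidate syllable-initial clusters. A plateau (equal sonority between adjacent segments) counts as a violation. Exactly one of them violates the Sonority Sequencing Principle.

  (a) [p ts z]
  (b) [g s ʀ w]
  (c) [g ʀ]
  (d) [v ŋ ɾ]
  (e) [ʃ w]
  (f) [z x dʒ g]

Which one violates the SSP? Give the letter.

(a) [p ts z]: profile 1-2-3 — obeys.
(b) [g s ʀ w]: profile 1-3-6-7 — obeys.
(c) [g ʀ]: profile 1-6 — obeys.
(d) [v ŋ ɾ]: profile 3-4-6 — obeys.
(e) [ʃ w]: profile 3-7 — obeys.
(f) [z x dʒ g]: profile 3-3-2-1 — violates.

f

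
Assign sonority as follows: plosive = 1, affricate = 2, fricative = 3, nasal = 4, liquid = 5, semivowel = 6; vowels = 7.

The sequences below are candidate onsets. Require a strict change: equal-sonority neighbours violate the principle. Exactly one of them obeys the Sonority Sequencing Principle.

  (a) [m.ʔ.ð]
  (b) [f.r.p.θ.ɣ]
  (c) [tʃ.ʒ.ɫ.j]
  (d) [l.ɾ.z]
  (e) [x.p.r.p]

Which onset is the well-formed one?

c

(a) sonority 4-1-3: ill-formed.
(b) sonority 3-5-1-3-3: ill-formed.
(c) sonority 2-3-5-6: well-formed.
(d) sonority 5-5-3: ill-formed.
(e) sonority 3-1-5-1: ill-formed.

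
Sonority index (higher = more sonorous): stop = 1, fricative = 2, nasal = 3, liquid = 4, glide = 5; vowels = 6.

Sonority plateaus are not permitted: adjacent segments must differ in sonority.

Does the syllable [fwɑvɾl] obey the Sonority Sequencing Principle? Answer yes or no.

Onset: /f/ is a fricative (sonority 2), /w/ is a glide (sonority 5); then the nucleus /ɑ/ (sonority 6).
Onset profile 2-5-6 — rises to the nucleus.
Coda: /v/ is a fricative (sonority 2), /ɾ/ is a liquid (sonority 4), /l/ is a liquid (sonority 4).
Coda profile 6-2-4-4 — does not strictly fall throughout.

no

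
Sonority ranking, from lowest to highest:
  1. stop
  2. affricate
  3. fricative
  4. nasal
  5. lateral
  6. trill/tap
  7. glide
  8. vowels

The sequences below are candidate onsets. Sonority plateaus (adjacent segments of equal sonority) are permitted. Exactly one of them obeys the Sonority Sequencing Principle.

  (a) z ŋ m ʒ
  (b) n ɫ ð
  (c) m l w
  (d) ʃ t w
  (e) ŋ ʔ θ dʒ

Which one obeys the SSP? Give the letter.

c

(a) sonority 3-4-4-3: ill-formed.
(b) sonority 4-5-3: ill-formed.
(c) sonority 4-5-7: well-formed.
(d) sonority 3-1-7: ill-formed.
(e) sonority 4-1-3-2: ill-formed.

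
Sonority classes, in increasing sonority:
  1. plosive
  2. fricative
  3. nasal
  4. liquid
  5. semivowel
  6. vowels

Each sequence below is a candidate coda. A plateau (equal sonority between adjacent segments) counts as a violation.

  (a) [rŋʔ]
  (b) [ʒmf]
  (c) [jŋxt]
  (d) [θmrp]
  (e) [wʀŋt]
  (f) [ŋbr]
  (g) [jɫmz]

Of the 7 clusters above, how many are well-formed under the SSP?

(a) sonority 4-3-1: well-formed.
(b) sonority 2-3-2: ill-formed.
(c) sonority 5-3-2-1: well-formed.
(d) sonority 2-3-4-1: ill-formed.
(e) sonority 5-4-3-1: well-formed.
(f) sonority 3-1-4: ill-formed.
(g) sonority 5-4-3-2: well-formed.

4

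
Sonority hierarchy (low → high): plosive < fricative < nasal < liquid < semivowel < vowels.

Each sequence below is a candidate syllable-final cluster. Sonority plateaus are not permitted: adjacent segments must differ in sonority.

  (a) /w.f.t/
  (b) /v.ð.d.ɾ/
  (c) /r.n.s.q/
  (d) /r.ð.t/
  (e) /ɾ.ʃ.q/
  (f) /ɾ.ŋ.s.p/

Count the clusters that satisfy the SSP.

5

(a) 5-2-1 → obeys
(b) 2-2-1-4 → violates
(c) 4-3-2-1 → obeys
(d) 4-2-1 → obeys
(e) 4-2-1 → obeys
(f) 4-3-2-1 → obeys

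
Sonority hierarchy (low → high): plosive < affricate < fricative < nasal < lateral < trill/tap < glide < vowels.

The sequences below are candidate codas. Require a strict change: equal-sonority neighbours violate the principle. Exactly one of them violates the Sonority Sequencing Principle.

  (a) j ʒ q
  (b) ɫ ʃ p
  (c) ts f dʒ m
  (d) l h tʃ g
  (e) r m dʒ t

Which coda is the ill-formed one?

c

(a) sonority 7-3-1: well-formed.
(b) sonority 5-3-1: well-formed.
(c) sonority 2-3-2-4: ill-formed.
(d) sonority 5-3-2-1: well-formed.
(e) sonority 6-4-2-1: well-formed.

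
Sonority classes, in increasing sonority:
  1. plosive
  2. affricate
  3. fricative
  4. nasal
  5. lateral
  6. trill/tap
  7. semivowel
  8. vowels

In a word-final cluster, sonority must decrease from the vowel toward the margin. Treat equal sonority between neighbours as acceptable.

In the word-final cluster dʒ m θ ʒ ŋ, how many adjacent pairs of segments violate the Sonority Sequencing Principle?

2

/dʒ/: affricate = 2.
/m/: nasal = 4.
/θ/: fricative = 3.
/ʒ/: fricative = 3.
/ŋ/: nasal = 4.
/dʒ/→/m/: 2→4 (does not fall) — violation.
/m/→/θ/: 4→3 (falls) — ok.
/θ/→/ʒ/: 3→3 (plateau, allowed) — ok.
/ʒ/→/ŋ/: 3→4 (does not fall) — violation.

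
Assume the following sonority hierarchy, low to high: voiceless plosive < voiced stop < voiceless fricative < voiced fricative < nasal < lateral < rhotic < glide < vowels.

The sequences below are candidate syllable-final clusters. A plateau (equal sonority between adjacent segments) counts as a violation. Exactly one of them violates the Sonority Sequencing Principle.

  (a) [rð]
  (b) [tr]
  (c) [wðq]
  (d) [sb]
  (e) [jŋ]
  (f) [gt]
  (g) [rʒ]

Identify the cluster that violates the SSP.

b

(a) [rð]: profile 7-4 — obeys.
(b) [tr]: profile 1-7 — violates.
(c) [wðq]: profile 8-4-1 — obeys.
(d) [sb]: profile 3-2 — obeys.
(e) [jŋ]: profile 8-5 — obeys.
(f) [gt]: profile 2-1 — obeys.
(g) [rʒ]: profile 7-4 — obeys.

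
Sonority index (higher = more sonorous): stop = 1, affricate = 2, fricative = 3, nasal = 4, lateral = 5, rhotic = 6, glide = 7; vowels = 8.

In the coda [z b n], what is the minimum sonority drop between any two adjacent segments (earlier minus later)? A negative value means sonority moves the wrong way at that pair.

/z/: fricative = 3.
/b/: stop = 1.
/n/: nasal = 4.
/z/→/b/: change +2.
/b/→/n/: change -3.
Minimum = -3.

-3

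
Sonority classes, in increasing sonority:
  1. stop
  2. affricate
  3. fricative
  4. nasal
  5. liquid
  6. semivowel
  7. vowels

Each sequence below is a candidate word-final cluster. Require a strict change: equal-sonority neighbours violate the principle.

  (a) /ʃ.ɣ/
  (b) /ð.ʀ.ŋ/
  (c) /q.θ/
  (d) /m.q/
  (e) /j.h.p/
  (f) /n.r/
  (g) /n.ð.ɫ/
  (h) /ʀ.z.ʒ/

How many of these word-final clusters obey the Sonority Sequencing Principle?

2

(a) sonority 3-3: ill-formed.
(b) sonority 3-5-4: ill-formed.
(c) sonority 1-3: ill-formed.
(d) sonority 4-1: well-formed.
(e) sonority 6-3-1: well-formed.
(f) sonority 4-5: ill-formed.
(g) sonority 4-3-5: ill-formed.
(h) sonority 5-3-3: ill-formed.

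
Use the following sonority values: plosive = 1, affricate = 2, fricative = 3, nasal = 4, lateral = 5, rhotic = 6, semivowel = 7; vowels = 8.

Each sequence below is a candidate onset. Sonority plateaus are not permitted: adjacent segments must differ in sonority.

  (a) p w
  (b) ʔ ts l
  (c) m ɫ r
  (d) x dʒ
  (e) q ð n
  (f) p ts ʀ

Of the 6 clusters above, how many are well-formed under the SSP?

(a) p w: profile 1-7 — obeys.
(b) ʔ ts l: profile 1-2-5 — obeys.
(c) m ɫ r: profile 4-5-6 — obeys.
(d) x dʒ: profile 3-2 — violates.
(e) q ð n: profile 1-3-4 — obeys.
(f) p ts ʀ: profile 1-2-6 — obeys.

5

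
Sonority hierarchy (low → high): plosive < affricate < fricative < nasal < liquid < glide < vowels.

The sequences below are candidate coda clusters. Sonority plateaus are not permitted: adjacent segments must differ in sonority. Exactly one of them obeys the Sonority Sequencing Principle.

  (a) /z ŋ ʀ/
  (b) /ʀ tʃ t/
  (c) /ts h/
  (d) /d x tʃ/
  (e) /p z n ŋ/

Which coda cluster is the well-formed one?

(a) sonority 3-4-5: ill-formed.
(b) sonority 5-2-1: well-formed.
(c) sonority 2-3: ill-formed.
(d) sonority 1-3-2: ill-formed.
(e) sonority 1-3-4-4: ill-formed.

b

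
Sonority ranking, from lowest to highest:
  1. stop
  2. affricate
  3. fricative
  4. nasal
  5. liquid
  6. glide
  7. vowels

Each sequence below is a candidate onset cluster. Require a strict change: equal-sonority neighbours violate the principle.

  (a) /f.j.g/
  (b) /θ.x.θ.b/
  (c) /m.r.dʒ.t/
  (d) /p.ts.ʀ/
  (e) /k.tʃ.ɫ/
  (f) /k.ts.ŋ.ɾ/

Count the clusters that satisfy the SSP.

(a) sonority 3-6-1: ill-formed.
(b) sonority 3-3-3-1: ill-formed.
(c) sonority 4-5-2-1: ill-formed.
(d) sonority 1-2-5: well-formed.
(e) sonority 1-2-5: well-formed.
(f) sonority 1-2-4-5: well-formed.

3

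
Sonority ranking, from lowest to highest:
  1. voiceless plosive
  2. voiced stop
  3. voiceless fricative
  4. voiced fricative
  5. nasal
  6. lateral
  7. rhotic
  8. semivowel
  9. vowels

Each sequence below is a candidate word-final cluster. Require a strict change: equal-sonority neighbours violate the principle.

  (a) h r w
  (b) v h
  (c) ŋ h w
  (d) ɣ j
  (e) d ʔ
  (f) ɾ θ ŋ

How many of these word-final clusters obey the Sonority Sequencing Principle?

(a) 3-7-8 → violates
(b) 4-3 → obeys
(c) 5-3-8 → violates
(d) 4-8 → violates
(e) 2-1 → obeys
(f) 7-3-5 → violates

2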